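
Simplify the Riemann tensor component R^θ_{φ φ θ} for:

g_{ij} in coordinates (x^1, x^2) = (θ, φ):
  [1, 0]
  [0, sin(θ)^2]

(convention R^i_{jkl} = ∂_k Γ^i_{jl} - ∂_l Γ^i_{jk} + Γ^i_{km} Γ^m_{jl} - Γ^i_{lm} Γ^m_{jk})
Non-zero Christoffel symbols (Γ^k_{ij} = Γ^k_{ji}):
Γ^θ_{φ φ} = -sin(2*θ)/2
Γ^φ_{θ φ} = 1/tan(θ)
R^θ_{φ φ θ} = ∂_φ Γ^θ_{φ θ} - ∂_θ Γ^θ_{φ φ} + Γ^θ_{φ m} Γ^m_{φ θ} - Γ^θ_{θ m} Γ^m_{φ φ}
  = (0) - (-cos(2*θ)) + (-cos(θ)^2) - (0) = -sin(θ)^2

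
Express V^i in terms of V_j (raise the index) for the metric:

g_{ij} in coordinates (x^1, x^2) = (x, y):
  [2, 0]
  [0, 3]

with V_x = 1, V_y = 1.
Inverse metric (diagonal): g^{xx} = 1/2, g^{yy} = 1/3
V^i = g^{ij} V_j:
V^x = (1/2)(1) + (0)(1) = 1/2
V^y = (0)(1) + (1/3)(1) = 1/3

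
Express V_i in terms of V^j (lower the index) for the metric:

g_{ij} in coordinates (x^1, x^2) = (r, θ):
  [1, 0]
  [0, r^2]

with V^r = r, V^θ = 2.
V_i = g_{ij} V^j:
V_r = (1)(r) + (0)(2) = r
V_θ = (0)(r) + (r^2)(2) = 2*r^2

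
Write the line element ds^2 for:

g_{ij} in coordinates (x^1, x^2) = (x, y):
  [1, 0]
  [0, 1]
ds^2 = g_{ij} dx^i dx^j; only the non-zero components contribute.
ds^2 = dx^2 + dy^2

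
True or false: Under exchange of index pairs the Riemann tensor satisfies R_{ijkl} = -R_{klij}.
The pair-exchange symmetry has a plus sign: R_{ijkl} = +R_{klij}.
False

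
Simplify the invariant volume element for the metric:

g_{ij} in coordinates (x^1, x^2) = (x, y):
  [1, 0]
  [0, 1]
det(g) = 1
√|det(g)| = 1
Volume element: dV = 1 dx dy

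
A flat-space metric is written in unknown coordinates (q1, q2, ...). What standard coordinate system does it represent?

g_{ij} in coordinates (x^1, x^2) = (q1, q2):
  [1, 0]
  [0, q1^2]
The line element ds^2 = dq1^2 + q1^2 dq2^2 is dr^2 + r^2 dθ^2 with q1 = r, q2 = θ.
polar coordinates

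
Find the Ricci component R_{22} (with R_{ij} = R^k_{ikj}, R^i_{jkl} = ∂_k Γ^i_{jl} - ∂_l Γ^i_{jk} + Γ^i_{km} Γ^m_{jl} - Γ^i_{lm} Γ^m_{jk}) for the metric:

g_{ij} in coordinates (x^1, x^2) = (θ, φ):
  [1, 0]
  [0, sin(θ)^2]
Non-zero Christoffel symbols (Γ^k_{ij} = Γ^k_{ji}):
Γ^θ_{φ φ} = -sin(2*θ)/2
Γ^φ_{θ φ} = 1/tan(θ)
R^θ_{φ θ φ} = ∂_θ Γ^θ_{φ φ} - ∂_φ Γ^θ_{φ θ} + Γ^θ_{θ m} Γ^m_{φ φ} - Γ^θ_{φ m} Γ^m_{φ θ}
  = (-cos(2*θ)) - (0) + (0) - (-cos(θ)^2) = sin(θ)^2
R^φ_{φ φ φ} = 0 (a repeated index in an antisymmetric pair)
R_{φφ} = R^θ_{φ θ φ} + R^φ_{φ φ φ} = (sin(θ)^2) + (0) = sin(θ)^2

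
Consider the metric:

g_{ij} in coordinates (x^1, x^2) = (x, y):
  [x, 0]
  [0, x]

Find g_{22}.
With x^1 = x, x^2 = y, g_{22} = g_{yy} is the row-2, column-2 entry of the matrix.
g_{22} = x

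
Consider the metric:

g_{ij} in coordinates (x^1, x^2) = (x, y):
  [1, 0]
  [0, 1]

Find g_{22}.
With x^1 = x, x^2 = y, g_{22} = g_{yy} is the row-2, column-2 entry of the matrix.
g_{22} = 1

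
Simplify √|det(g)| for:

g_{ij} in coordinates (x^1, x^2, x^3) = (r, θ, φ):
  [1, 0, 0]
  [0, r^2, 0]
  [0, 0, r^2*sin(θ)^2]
det(g) = r^4*sin(θ)^2
√|det(g)| = r^2*sin(θ) (taking 0 < θ < π so that |sin(θ)| = sin(θ))
Volume element: dV = r^2*sin(θ) dr dθ dφ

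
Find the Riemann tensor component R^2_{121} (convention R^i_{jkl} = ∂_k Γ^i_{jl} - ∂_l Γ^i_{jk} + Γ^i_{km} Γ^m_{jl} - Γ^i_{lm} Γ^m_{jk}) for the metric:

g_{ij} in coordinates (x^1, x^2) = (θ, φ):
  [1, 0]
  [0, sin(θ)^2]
Non-zero Christoffel symbols (Γ^k_{ij} = Γ^k_{ji}):
Γ^θ_{φ φ} = -sin(2*θ)/2
Γ^φ_{θ φ} = 1/tan(θ)
R^φ_{θ φ θ} = ∂_φ Γ^φ_{θ θ} - ∂_θ Γ^φ_{θ φ} + Γ^φ_{φ m} Γ^m_{θ θ} - Γ^φ_{θ m} Γ^m_{θ φ}
  = (0) - (-1/sin(θ)^2) + (0) - (1/tan(θ)^2) = 1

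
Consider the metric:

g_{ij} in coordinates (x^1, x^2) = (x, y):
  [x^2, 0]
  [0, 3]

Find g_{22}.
With x^1 = x, x^2 = y, g_{22} = g_{yy} is the row-2, column-2 entry of the matrix.
g_{22} = 3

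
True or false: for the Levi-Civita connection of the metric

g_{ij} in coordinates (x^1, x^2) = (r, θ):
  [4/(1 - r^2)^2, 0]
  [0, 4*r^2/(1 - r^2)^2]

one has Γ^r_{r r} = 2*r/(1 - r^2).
Γ^r_{r r} = (1/2) g^{rr} (∂_r g_{rr} + ∂_r g_{rr} - ∂_r g_{rr}) = (1/2)((1 - r^2)^2/4)((16*r/(1 - r^2)^3) + (16*r/(1 - r^2)^3) - (16*r/(1 - r^2)^3)) = 2*r/(1 - r^2)
This equals the proposed value 2*r/(1 - r^2).
True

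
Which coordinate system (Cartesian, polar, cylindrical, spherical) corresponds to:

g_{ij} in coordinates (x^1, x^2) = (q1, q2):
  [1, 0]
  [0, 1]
All components are constant and the metric is the identity, i.e. orthonormal rectilinear coordinates.
Cartesian (2D) coordinates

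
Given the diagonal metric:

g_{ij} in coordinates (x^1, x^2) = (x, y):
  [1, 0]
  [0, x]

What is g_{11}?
With x^1 = x, x^2 = y, g_{11} = g_{xx} is the row-1, column-1 entry of the matrix.
g_{11} = 1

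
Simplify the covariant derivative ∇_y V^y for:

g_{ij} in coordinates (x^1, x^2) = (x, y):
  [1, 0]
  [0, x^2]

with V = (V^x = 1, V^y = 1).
Non-zero Christoffel symbols:
Γ^x_{y y} = -x
Γ^y_{x y} = 1/x
∇_y V^y = ∂_y V^y + Γ^y_{y j} V^j
  = (0) + (1/x)(1) + (0)(1)
  = 1/x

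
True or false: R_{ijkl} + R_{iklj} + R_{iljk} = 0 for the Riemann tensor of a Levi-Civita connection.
This is the first (algebraic) Bianchi identity.
True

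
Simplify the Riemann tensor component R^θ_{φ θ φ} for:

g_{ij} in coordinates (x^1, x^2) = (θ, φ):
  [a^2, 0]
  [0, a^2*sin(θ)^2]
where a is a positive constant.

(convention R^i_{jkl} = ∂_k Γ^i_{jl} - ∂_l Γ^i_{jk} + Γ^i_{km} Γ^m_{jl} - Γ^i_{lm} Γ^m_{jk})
Non-zero Christoffel symbols (Γ^k_{ij} = Γ^k_{ji}):
Γ^θ_{φ φ} = -sin(2*θ)/2
Γ^φ_{θ φ} = 1/tan(θ)
R^θ_{φ θ φ} = ∂_θ Γ^θ_{φ φ} - ∂_φ Γ^θ_{φ θ} + Γ^θ_{θ m} Γ^m_{φ φ} - Γ^θ_{φ m} Γ^m_{φ θ}
  = (-cos(2*θ)) - (0) + (0) - (-cos(θ)^2) = sin(θ)^2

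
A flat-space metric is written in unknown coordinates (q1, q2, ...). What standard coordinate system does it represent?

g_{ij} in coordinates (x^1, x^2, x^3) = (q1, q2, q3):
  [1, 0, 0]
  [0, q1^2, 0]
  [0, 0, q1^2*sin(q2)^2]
The line element ds^2 = dq1^2 + q1^2 dq2^2 + q1^2 sin(q2)^2 dq3^2 is dr^2 + r^2 dθ^2 + r^2 sin(θ)^2 dφ^2 with q1 = r, q2 = θ, q3 = φ.
spherical coordinates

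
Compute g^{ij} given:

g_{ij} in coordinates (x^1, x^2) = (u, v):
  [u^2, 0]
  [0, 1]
The metric is diagonal, so g^{ij} is diagonal with entries 1/g_{ii}: diag(1/(u^2), 1).
g^{ij}:
  [1/u^2, 0]
  [0, 1]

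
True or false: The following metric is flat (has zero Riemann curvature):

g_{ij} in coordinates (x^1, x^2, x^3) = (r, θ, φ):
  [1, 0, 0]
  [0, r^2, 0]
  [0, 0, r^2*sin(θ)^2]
Non-zero Christoffel symbols:
Γ^r_{θ θ} = -r
Γ^r_{φ φ} = -r*sin(θ)^2
Γ^θ_{r θ} = 1/r
Γ^θ_{φ φ} = -sin(2*θ)/2
Γ^φ_{r φ} = 1/r
Γ^φ_{θ φ} = 1/tan(θ)
Ricci tensor: R_{rr} = 0, R_{rθ} = 0, R_{rφ} = 0, R_{θθ} = 0, R_{θφ} = 0, R_{φφ} = 0
All R_{ij} vanish; in 3 dimensions the Riemann tensor is fully determined by the Ricci tensor, so R^i_{jkl} = 0: the metric is flat (curvilinear coordinates on flat space).
True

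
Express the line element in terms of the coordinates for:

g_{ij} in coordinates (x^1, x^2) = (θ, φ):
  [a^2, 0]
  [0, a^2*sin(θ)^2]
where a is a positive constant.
ds^2 = g_{ij} dx^i dx^j; only the non-zero components contribute.
ds^2 = a^2 dθ^2 + a^2*sin(θ)^2 dφ^2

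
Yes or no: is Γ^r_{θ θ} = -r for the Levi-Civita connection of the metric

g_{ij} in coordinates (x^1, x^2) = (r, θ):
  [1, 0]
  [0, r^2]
Γ^r_{θ θ} = (1/2) g^{rr} (∂_θ g_{rθ} + ∂_θ g_{rθ} - ∂_r g_{θθ}) = (1/2)(1)((0) + (0) - (2*r)) = -r
This equals the proposed value -r.
Yes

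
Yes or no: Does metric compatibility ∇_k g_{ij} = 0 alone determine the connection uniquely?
One also needs vanishing torsion; metric compatibility plus torsion-freeness singles out the Levi-Civita connection.
No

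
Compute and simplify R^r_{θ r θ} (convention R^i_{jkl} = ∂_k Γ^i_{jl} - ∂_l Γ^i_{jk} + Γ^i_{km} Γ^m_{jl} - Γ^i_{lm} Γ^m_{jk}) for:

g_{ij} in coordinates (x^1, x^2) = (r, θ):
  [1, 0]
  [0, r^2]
Non-zero Christoffel symbols (Γ^k_{ij} = Γ^k_{ji}):
Γ^r_{θ θ} = -r
Γ^θ_{r θ} = 1/r
R^r_{θ r θ} = ∂_r Γ^r_{θ θ} - ∂_θ Γ^r_{θ r} + Γ^r_{r m} Γ^m_{θ θ} - Γ^r_{θ m} Γ^m_{θ r}
  = (-1) - (0) + (0) - (-1) = 0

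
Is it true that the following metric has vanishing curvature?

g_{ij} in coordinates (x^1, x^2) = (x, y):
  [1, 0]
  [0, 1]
All metric components are constant, so every Christoffel symbol vanishes and R^i_{jkl} = 0.
Yes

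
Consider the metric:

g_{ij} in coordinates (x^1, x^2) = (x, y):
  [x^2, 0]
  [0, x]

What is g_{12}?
With x^1 = x, x^2 = y, g_{12} = g_{xy} is the row-1, column-2 entry of the matrix.
g_{12} = 0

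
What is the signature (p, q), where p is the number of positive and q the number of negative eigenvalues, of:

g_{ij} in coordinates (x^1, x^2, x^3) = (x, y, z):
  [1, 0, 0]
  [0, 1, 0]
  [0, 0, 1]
The metric is diagonal, so its eigenvalues are the diagonal entries: 1, 1, 1 (at a generic point, where coordinate-dependent entries are positive).
3 positive, 0 negative.
(3, 0) - Riemannian (positive definite)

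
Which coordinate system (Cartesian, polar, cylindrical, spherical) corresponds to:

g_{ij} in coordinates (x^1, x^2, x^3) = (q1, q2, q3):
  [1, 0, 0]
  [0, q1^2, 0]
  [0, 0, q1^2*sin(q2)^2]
The line element ds^2 = dq1^2 + q1^2 dq2^2 + q1^2 sin(q2)^2 dq3^2 is dr^2 + r^2 dθ^2 + r^2 sin(θ)^2 dφ^2 with q1 = r, q2 = θ, q3 = φ.
spherical coordinates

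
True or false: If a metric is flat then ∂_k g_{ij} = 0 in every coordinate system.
Flatness means R^i_{jkl} = 0; the components can still vary, e.g. the flat plane in polar coordinates has g_{θθ} = r^2.
False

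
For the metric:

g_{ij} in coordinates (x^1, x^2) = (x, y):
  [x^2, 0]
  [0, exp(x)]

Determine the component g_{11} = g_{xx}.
With x^1 = x, x^2 = y, g_{11} = g_{xx} is the row-1, column-1 entry of the matrix.
g_{11} = x^2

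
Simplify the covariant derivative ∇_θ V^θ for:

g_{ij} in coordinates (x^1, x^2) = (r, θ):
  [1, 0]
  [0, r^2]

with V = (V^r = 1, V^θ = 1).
Non-zero Christoffel symbols:
Γ^r_{θ θ} = -r
Γ^θ_{r θ} = 1/r
∇_θ V^θ = ∂_θ V^θ + Γ^θ_{θ j} V^j
  = (0) + (1/r)(1) + (0)(1)
  = 1/r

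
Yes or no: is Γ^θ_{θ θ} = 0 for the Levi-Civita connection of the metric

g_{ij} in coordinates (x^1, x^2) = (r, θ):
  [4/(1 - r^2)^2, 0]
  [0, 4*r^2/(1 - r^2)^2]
Γ^θ_{θ θ} = (1/2) g^{θθ} (∂_θ g_{θθ} + ∂_θ g_{θθ} - ∂_θ g_{θθ}) = (1/2)((1 - r^2)^2/(4*r^2))((0) + (0) - (0)) = 0
This equals the proposed value 0.
Yes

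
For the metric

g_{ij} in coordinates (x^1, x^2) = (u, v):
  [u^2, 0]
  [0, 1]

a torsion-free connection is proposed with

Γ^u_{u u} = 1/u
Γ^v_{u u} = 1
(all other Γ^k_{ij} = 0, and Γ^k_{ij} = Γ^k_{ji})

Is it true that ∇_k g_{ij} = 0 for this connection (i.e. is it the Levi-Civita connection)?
Using ∇_k g_{ij} = ∂_k g_{ij} - Γ^m_{ki} g_{mj} - Γ^m_{kj} g_{im}:
∇_u g_{uv} = (0) - (1) - (0) = -1 ≠ 0
So the connection is not metric compatible (it is not the Levi-Civita connection).
No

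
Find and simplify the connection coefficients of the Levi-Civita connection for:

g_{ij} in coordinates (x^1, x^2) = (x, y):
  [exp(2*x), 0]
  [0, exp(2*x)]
Using Γ^k_{ij} = (1/2) g^{km} (∂_i g_{mj} + ∂_j g_{mi} - ∂_m g_{ij}); the metric is diagonal, so only the m = k term contributes.
Non-zero symbols (using the symmetry Γ^k_{ij} = Γ^k_{ji}):
Γ^x_{x x} = (1/2) g^{xx} (∂_x g_{xx} + ∂_x g_{xx} - ∂_x g_{xx}) = (1/2)(exp(-2*x))((2*exp(2*x)) + (2*exp(2*x)) - (2*exp(2*x))) = 1
Γ^x_{y y} = (1/2) g^{xx} (∂_y g_{xy} + ∂_y g_{xy} - ∂_x g_{yy}) = (1/2)(exp(-2*x))((0) + (0) - (2*exp(2*x))) = -1
Γ^y_{x y} = (1/2) g^{yy} (∂_x g_{yy} + ∂_y g_{yx} - ∂_y g_{xy}) = (1/2)(exp(-2*x))((2*exp(2*x)) + (0) - (0)) = 1
All other Christoffel symbols are zero.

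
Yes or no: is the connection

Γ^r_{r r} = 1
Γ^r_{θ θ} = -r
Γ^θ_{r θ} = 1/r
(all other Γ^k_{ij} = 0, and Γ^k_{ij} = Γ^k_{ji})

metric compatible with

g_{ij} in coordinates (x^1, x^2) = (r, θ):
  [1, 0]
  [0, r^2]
Using ∇_k g_{ij} = ∂_k g_{ij} - Γ^m_{ki} g_{mj} - Γ^m_{kj} g_{im}:
∇_r g_{rr} = (0) - (1) - (1) = -2 ≠ 0
So the connection is not metric compatible (it is not the Levi-Civita connection).
No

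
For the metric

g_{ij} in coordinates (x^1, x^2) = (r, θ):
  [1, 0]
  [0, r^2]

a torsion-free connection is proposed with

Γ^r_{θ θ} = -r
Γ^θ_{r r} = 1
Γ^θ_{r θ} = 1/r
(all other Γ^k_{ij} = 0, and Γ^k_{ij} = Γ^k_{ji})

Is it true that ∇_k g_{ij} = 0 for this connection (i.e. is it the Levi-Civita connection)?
Using ∇_k g_{ij} = ∂_k g_{ij} - Γ^m_{ki} g_{mj} - Γ^m_{kj} g_{im}:
∇_r g_{rθ} = (0) - (r^2) - (0) = -r^2 ≠ 0
So the connection is not metric compatible (it is not the Levi-Civita connection).
No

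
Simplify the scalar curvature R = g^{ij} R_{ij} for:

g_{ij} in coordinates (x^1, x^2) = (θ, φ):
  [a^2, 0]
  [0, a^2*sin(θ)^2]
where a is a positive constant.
Non-zero Christoffel symbols (Γ^k_{ij} = Γ^k_{ji}):
Γ^θ_{φ φ} = -sin(2*θ)/2
Γ^φ_{θ φ} = 1/tan(θ)
Ricci tensor (R_{ij} = R^k_{ikj}): R_{θθ} = 1, R_{θφ} = 0, R_{φφ} = sin(θ)^2
Inverse metric: g^{θθ} = 1/a^2, g^{φφ} = 1/(a^2*sin(θ)^2)
R = g^{ij} R_{ij} = (1/a^2)(1) + (1/(a^2*sin(θ)^2))(sin(θ)^2) = 2/a^2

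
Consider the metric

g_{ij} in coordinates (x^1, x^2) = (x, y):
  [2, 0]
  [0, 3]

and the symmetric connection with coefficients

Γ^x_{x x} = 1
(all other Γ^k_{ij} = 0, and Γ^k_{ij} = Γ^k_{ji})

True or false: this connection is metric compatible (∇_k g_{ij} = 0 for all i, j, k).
Using ∇_k g_{ij} = ∂_k g_{ij} - Γ^m_{ki} g_{mj} - Γ^m_{kj} g_{im}:
∇_x g_{xx} = (0) - (2) - (2) = -4 ≠ 0
So the connection is not metric compatible (it is not the Levi-Civita connection).
False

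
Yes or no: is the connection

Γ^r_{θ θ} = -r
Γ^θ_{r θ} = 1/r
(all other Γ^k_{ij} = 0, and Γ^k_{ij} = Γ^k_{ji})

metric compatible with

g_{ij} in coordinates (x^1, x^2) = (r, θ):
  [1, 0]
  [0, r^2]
Using ∇_k g_{ij} = ∂_k g_{ij} - Γ^m_{ki} g_{mj} - Γ^m_{kj} g_{im}:
e.g. ∇_r g_{θθ} = (2*r) - (r) - (r) = 0
Every component ∇_k g_{ij} vanishes: the connection is metric compatible.
Yes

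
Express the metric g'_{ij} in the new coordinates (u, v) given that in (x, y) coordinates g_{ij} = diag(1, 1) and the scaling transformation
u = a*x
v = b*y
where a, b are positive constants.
Invert the transformation: x = u/a, y = v/b
g'_{ij} = (∂x^k/∂x'^i)(∂x^l/∂x'^j) g_{kl}; with g_{kl} = δ_{kl} this is Σ_k (∂x^k/∂x'^i)(∂x^k/∂x'^j).
Jacobian: ∂x/∂u = 1/a, ∂x/∂v = 0, ∂y/∂u = 0, ∂y/∂v = 1/b
g'_{uu} = (1/a)(1/a) + (0)(0) = 1/a^2
g'_{uv} = (1/a)(0) + (0)(1/b) = 0
g'_{vv} = (0)(0) + (1/b)(1/b) = 1/b^2
g'_{ij} = diag(1/a^2, 1/b^2)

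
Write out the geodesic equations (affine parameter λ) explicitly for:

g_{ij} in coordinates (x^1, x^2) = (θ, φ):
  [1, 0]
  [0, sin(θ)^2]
Geodesic equation: d^2x^k/dλ^2 + Γ^k_{ij} (dx^i/dλ)(dx^j/dλ) = 0.
Non-zero Christoffel symbols:
Γ^θ_{φ φ} = -sin(2*θ)/2
Γ^φ_{θ φ} = 1/tan(θ)
Substituting (the symmetric pair Γ^k_{ij}, Γ^k_{ji} combines into a factor 2):
d^2θ/dλ^2 - (sin(2*θ)/2) (dφ/dλ)^2 = 0
d^2φ/dλ^2 + (2/tan(θ)) (dθ/dλ)(dφ/dλ) = 0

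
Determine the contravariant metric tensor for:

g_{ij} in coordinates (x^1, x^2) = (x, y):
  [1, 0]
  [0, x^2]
The metric is diagonal, so g^{ij} is diagonal with entries 1/g_{ii}: diag(1, 1/(x^2)).
g^{ij}:
  [1, 0]
  [0, 1/x^2]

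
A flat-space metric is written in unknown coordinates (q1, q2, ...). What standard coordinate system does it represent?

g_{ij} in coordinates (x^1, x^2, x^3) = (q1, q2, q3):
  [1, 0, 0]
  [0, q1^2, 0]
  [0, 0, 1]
The line element ds^2 = dq1^2 + q1^2 dq2^2 + dq3^2 is dr^2 + r^2 dθ^2 + dz^2 with q1 = r, q2 = θ, q3 = z.
cylindrical coordinates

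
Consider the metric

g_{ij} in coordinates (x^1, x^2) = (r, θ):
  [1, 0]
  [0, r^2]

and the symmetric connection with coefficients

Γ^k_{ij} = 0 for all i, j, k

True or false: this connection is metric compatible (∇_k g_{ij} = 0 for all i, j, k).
Using ∇_k g_{ij} = ∂_k g_{ij} - Γ^m_{ki} g_{mj} - Γ^m_{kj} g_{im}:
∇_r g_{θθ} = (2*r) - (0) - (0) = 2*r ≠ 0
So the connection is not metric compatible (it is not the Levi-Civita connection).
False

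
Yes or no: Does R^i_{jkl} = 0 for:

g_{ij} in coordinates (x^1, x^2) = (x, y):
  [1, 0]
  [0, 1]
All metric components are constant, so every Christoffel symbol vanishes and R^i_{jkl} = 0.
Yes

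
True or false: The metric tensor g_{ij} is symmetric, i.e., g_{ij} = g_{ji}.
By definition the metric is a symmetric bilinear form, g_{ij} = g_{ji}.
True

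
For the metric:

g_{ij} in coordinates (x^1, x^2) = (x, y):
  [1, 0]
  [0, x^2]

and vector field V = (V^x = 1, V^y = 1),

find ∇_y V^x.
Non-zero Christoffel symbols:
Γ^x_{y y} = -x
Γ^y_{x y} = 1/x
∇_y V^x = ∂_y V^x + Γ^x_{y j} V^j
  = (0) + (0)(1) + (-x)(1)
  = -x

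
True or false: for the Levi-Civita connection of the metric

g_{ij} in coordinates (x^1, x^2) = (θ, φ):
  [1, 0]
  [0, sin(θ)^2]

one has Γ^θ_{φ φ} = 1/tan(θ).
Γ^θ_{φ φ} = (1/2) g^{θθ} (∂_φ g_{θφ} + ∂_φ g_{θφ} - ∂_θ g_{φφ}) = (1/2)(1)((0) + (0) - (sin(2*θ))) = -sin(2*θ)/2
This differs from the proposed value 1/tan(θ).
False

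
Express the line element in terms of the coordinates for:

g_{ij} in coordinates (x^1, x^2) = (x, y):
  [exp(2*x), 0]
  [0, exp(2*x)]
ds^2 = g_{ij} dx^i dx^j; only the non-zero components contribute.
ds^2 = exp(2*x) dx^2 + exp(2*x) dy^2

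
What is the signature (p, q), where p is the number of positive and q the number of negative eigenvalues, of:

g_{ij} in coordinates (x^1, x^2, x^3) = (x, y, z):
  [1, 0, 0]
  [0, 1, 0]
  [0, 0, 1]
The metric is diagonal, so its eigenvalues are the diagonal entries: 1, 1, 1 (at a generic point, where coordinate-dependent entries are positive).
3 positive, 0 negative.
(3, 0) - Riemannian (positive definite)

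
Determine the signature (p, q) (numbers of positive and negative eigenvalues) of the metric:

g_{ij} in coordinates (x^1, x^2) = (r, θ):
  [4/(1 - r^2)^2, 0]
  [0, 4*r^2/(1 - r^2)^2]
The metric is diagonal, so its eigenvalues are the diagonal entries: 4/(1 - r^2)^2, 4*r^2/(1 - r^2)^2 (at a generic point, where coordinate-dependent entries are positive).
2 positive, 0 negative.
(2, 0) - Riemannian (positive definite)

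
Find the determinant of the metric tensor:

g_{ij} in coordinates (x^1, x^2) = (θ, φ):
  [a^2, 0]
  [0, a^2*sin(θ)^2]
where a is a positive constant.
For a 2×2 metric: det(g) = g_{11}·g_{22} - g_{12}·g_{21}
= (a^2)·(a^2*sin(θ)^2) - (0)·(0)
= a^4*sin(θ)^2 - 0
det(g) = a^4*sin(θ)^2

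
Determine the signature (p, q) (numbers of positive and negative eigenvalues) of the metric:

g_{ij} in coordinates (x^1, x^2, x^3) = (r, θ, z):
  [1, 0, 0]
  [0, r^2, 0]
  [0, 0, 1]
The metric is diagonal, so its eigenvalues are the diagonal entries: 1, r^2, 1 (at a generic point, where coordinate-dependent entries are positive).
3 positive, 0 negative.
(3, 0) - Riemannian (positive definite)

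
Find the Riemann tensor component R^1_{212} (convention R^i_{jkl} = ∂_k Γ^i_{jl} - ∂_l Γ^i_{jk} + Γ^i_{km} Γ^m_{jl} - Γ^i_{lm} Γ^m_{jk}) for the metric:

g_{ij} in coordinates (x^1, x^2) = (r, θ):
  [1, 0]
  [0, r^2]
Non-zero Christoffel symbols (Γ^k_{ij} = Γ^k_{ji}):
Γ^r_{θ θ} = -r
Γ^θ_{r θ} = 1/r
R^r_{θ r θ} = ∂_r Γ^r_{θ θ} - ∂_θ Γ^r_{θ r} + Γ^r_{r m} Γ^m_{θ θ} - Γ^r_{θ m} Γ^m_{θ r}
  = (-1) - (0) + (0) - (-1) = 0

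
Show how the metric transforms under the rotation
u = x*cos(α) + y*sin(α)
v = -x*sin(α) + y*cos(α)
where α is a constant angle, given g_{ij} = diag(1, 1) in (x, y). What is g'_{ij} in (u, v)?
Invert the transformation: x = u*cos(α) - v*sin(α), y = u*sin(α) + v*cos(α)
g'_{ij} = (∂x^k/∂x'^i)(∂x^l/∂x'^j) g_{kl}; with g_{kl} = δ_{kl} this is Σ_k (∂x^k/∂x'^i)(∂x^k/∂x'^j).
Jacobian: ∂x/∂u = cos(α), ∂x/∂v = -sin(α), ∂y/∂u = sin(α), ∂y/∂v = cos(α)
g'_{uu} = (cos(α))(cos(α)) + (sin(α))(sin(α)) = 1
g'_{uv} = (cos(α))(-sin(α)) + (sin(α))(cos(α)) = 0
g'_{vv} = (-sin(α))(-sin(α)) + (cos(α))(cos(α)) = 1
g'_{ij} = diag(1, 1)
The Euclidean metric is invariant under rotations.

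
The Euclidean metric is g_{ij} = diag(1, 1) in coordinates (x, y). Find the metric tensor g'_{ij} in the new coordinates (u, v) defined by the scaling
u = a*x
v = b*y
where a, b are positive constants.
Invert the transformation: x = u/a, y = v/b
g'_{ij} = (∂x^k/∂x'^i)(∂x^l/∂x'^j) g_{kl}; with g_{kl} = δ_{kl} this is Σ_k (∂x^k/∂x'^i)(∂x^k/∂x'^j).
Jacobian: ∂x/∂u = 1/a, ∂x/∂v = 0, ∂y/∂u = 0, ∂y/∂v = 1/b
g'_{uu} = (1/a)(1/a) + (0)(0) = 1/a^2
g'_{uv} = (1/a)(0) + (0)(1/b) = 0
g'_{vv} = (0)(0) + (1/b)(1/b) = 1/b^2
g'_{ij} = diag(1/a^2, 1/b^2)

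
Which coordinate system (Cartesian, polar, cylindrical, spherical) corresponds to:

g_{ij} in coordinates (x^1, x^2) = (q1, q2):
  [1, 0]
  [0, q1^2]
The line element ds^2 = dq1^2 + q1^2 dq2^2 is dr^2 + r^2 dθ^2 with q1 = r, q2 = θ.
polar coordinates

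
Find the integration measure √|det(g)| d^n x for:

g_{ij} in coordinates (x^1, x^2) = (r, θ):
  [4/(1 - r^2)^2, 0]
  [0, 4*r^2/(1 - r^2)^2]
det(g) = 16*r^2/(1 - r^2)^4
√|det(g)| = 4*r/(r^2 - 1)^2
Volume element: dV = 4*r/(r^2 - 1)^2 dr dθ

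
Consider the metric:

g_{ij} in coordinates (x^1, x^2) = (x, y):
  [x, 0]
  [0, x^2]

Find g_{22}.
With x^1 = x, x^2 = y, g_{22} = g_{yy} is the row-2, column-2 entry of the matrix.
g_{22} = x^2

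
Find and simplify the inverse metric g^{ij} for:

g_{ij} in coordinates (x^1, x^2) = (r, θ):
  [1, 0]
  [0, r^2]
The metric is diagonal, so g^{ij} is diagonal with entries 1/g_{ii}: diag(1, 1/(r^2)).
g^{ij}:
  [1, 0]
  [0, 1/r^2]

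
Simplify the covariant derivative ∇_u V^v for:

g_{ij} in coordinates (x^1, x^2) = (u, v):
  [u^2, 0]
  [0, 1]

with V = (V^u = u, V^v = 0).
Non-zero Christoffel symbols:
Γ^u_{u u} = 1/u
∇_u V^v = ∂_u V^v + Γ^v_{u j} V^j
  = (0) + (0)(u) + (0)(0)
  = 0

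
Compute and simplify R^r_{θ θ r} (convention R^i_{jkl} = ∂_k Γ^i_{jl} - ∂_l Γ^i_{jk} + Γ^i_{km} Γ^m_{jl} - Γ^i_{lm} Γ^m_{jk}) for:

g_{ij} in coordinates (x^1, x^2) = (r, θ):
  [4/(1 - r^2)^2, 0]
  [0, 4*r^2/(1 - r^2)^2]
Non-zero Christoffel symbols (Γ^k_{ij} = Γ^k_{ji}):
Γ^r_{r r} = 2*r/(1 - r^2)
Γ^r_{θ θ} = (r^3 + r)/(r^2 - 1)
Γ^θ_{r θ} = (-r^2 - 1)/(r^3 - r)
R^r_{θ θ r} = ∂_θ Γ^r_{θ r} - ∂_r Γ^r_{θ θ} + Γ^r_{θ m} Γ^m_{θ r} - Γ^r_{r m} Γ^m_{θ θ}
  = (0) - ((r^4 - 4*r^2 - 1)/(r^2 - 1)^2) + (-(r^2 + 1)^2/(r^2 - 1)^2) - (-2*r^2*(r^2 + 1)/(r^2 - 1)^2) = 4*r^2/(r^2 - 1)^2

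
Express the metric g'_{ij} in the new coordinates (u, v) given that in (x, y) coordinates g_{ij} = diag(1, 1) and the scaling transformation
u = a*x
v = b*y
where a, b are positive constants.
Invert the transformation: x = u/a, y = v/b
g'_{ij} = (∂x^k/∂x'^i)(∂x^l/∂x'^j) g_{kl}; with g_{kl} = δ_{kl} this is Σ_k (∂x^k/∂x'^i)(∂x^k/∂x'^j).
Jacobian: ∂x/∂u = 1/a, ∂x/∂v = 0, ∂y/∂u = 0, ∂y/∂v = 1/b
g'_{uu} = (1/a)(1/a) + (0)(0) = 1/a^2
g'_{uv} = (1/a)(0) + (0)(1/b) = 0
g'_{vv} = (0)(0) + (1/b)(1/b) = 1/b^2
g'_{ij} = diag(1/a^2, 1/b^2)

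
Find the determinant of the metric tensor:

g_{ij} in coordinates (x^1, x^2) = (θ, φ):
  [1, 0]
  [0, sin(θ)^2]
For a 2×2 metric: det(g) = g_{11}·g_{22} - g_{12}·g_{21}
= (1)·(sin(θ)^2) - (0)·(0)
= sin(θ)^2 - 0
det(g) = sin(θ)^2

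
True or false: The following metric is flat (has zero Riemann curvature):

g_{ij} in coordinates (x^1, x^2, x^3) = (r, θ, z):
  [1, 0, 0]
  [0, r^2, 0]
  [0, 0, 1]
Non-zero Christoffel symbols:
Γ^r_{θ θ} = -r
Γ^θ_{r θ} = 1/r
Ricci tensor: R_{rr} = 0, R_{rθ} = 0, R_{rz} = 0, R_{θθ} = 0, R_{θz} = 0, R_{zz} = 0
All R_{ij} vanish; in 3 dimensions the Riemann tensor is fully determined by the Ricci tensor, so R^i_{jkl} = 0: the metric is flat (curvilinear coordinates on flat space).
True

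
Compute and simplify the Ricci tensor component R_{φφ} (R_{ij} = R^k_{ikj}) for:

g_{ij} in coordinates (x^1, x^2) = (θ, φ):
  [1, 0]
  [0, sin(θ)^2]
Non-zero Christoffel symbols (Γ^k_{ij} = Γ^k_{ji}):
Γ^θ_{φ φ} = -sin(2*θ)/2
Γ^φ_{θ φ} = 1/tan(θ)
R^θ_{φ θ φ} = ∂_θ Γ^θ_{φ φ} - ∂_φ Γ^θ_{φ θ} + Γ^θ_{θ m} Γ^m_{φ φ} - Γ^θ_{φ m} Γ^m_{φ θ}
  = (-cos(2*θ)) - (0) + (0) - (-cos(θ)^2) = sin(θ)^2
R^φ_{φ φ φ} = 0 (a repeated index in an antisymmetric pair)
R_{φφ} = R^θ_{φ θ φ} + R^φ_{φ φ φ} = (sin(θ)^2) + (0) = sin(θ)^2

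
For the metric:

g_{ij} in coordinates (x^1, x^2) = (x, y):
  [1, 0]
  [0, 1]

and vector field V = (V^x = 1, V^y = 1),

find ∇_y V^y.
All Christoffel symbols are zero.
∇_y V^y = ∂_y V^y + Γ^y_{y j} V^j
  = (0) + (0)(1) + (0)(1)
  = 0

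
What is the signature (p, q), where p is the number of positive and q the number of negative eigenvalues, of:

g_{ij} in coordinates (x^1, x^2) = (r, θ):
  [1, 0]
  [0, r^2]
The metric is diagonal, so its eigenvalues are the diagonal entries: 1, r^2 (at a generic point, where coordinate-dependent entries are positive).
2 positive, 0 negative.
(2, 0) - Riemannian (positive definite)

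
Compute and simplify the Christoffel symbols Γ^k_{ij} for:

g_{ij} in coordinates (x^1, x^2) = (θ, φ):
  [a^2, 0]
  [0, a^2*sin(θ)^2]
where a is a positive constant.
Using Γ^k_{ij} = (1/2) g^{km} (∂_i g_{mj} + ∂_j g_{mi} - ∂_m g_{ij}); the metric is diagonal, so only the m = k term contributes.
Non-zero symbols (using the symmetry Γ^k_{ij} = Γ^k_{ji}):
Γ^θ_{φ φ} = (1/2) g^{θθ} (∂_φ g_{θφ} + ∂_φ g_{θφ} - ∂_θ g_{φφ}) = (1/2)(1/a^2)((0) + (0) - (a^2*sin(2*θ))) = -sin(2*θ)/2
Γ^φ_{θ φ} = (1/2) g^{φφ} (∂_θ g_{φφ} + ∂_φ g_{φθ} - ∂_φ g_{θφ}) = (1/2)(1/(a^2*sin(θ)^2))((a^2*sin(2*θ)) + (0) - (0)) = 1/tan(θ)
All other Christoffel symbols are zero.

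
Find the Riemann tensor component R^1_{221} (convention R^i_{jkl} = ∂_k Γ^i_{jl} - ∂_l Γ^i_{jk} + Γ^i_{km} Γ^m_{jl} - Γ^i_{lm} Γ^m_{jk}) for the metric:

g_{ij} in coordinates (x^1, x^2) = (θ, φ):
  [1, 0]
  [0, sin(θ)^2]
Non-zero Christoffel symbols (Γ^k_{ij} = Γ^k_{ji}):
Γ^θ_{φ φ} = -sin(2*θ)/2
Γ^φ_{θ φ} = 1/tan(θ)
R^θ_{φ φ θ} = ∂_φ Γ^θ_{φ θ} - ∂_θ Γ^θ_{φ φ} + Γ^θ_{φ m} Γ^m_{φ θ} - Γ^θ_{θ m} Γ^m_{φ φ}
  = (0) - (-cos(2*θ)) + (-cos(θ)^2) - (0) = -sin(θ)^2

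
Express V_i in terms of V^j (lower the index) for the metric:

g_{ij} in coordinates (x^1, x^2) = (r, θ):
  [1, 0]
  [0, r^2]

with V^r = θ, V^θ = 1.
V_i = g_{ij} V^j:
V_r = (1)(θ) + (0)(1) = θ
V_θ = (0)(θ) + (r^2)(1) = r^2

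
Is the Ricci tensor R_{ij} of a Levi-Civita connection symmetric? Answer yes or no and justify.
R_{ij} = R^k_{ikj}; the pair symmetry R_{kilj} = R_{ljki} gives R_{ij} = R_{ji}.
Yes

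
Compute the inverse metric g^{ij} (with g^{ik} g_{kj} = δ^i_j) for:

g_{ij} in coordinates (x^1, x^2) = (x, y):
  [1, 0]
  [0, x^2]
The metric is diagonal, so g^{ij} is diagonal with entries 1/g_{ii}: diag(1, 1/(x^2)).
g^{ij}:
  [1, 0]
  [0, 1/x^2]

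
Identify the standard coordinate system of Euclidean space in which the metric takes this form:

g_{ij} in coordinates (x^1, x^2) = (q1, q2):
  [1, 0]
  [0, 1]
All components are constant and the metric is the identity, i.e. orthonormal rectilinear coordinates.
Cartesian (2D) coordinates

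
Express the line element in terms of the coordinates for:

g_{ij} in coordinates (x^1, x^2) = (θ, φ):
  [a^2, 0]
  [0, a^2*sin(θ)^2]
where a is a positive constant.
ds^2 = g_{ij} dx^i dx^j; only the non-zero components contribute.
ds^2 = a^2 dθ^2 + a^2*sin(θ)^2 dφ^2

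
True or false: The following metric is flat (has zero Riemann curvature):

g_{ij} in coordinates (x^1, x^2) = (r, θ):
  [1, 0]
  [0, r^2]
Non-zero Christoffel symbols:
Γ^r_{θ θ} = -r
Γ^θ_{r θ} = 1/r
Ricci tensor: R_{rr} = 0, R_{rθ} = 0, R_{θθ} = 0
All R_{ij} vanish; in 2 dimensions the Riemann tensor is fully determined by the Ricci tensor, so R^i_{jkl} = 0: the metric is flat (curvilinear coordinates on flat space).
True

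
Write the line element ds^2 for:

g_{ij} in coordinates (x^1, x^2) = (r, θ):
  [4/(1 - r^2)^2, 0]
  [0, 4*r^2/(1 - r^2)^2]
ds^2 = g_{ij} dx^i dx^j; only the non-zero components contribute.
ds^2 = (4/(1 - r^2)^2) dr^2 + (4*r^2/(1 - r^2)^2) dθ^2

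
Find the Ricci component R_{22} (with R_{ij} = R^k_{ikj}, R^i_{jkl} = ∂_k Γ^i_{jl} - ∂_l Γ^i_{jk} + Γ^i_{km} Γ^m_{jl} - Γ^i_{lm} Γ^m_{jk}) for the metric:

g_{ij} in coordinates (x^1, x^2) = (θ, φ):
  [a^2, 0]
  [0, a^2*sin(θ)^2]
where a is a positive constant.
Non-zero Christoffel symbols (Γ^k_{ij} = Γ^k_{ji}):
Γ^θ_{φ φ} = -sin(2*θ)/2
Γ^φ_{θ φ} = 1/tan(θ)
R^θ_{φ θ φ} = ∂_θ Γ^θ_{φ φ} - ∂_φ Γ^θ_{φ θ} + Γ^θ_{θ m} Γ^m_{φ φ} - Γ^θ_{φ m} Γ^m_{φ θ}
  = (-cos(2*θ)) - (0) + (0) - (-cos(θ)^2) = sin(θ)^2
R^φ_{φ φ φ} = 0 (a repeated index in an antisymmetric pair)
R_{φφ} = R^θ_{φ θ φ} + R^φ_{φ φ φ} = (sin(θ)^2) + (0) = sin(θ)^2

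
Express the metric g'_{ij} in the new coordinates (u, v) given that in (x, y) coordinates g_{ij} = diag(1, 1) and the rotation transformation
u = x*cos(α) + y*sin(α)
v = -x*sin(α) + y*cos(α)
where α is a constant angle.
Invert the transformation: x = u*cos(α) - v*sin(α), y = u*sin(α) + v*cos(α)
g'_{ij} = (∂x^k/∂x'^i)(∂x^l/∂x'^j) g_{kl}; with g_{kl} = δ_{kl} this is Σ_k (∂x^k/∂x'^i)(∂x^k/∂x'^j).
Jacobian: ∂x/∂u = cos(α), ∂x/∂v = -sin(α), ∂y/∂u = sin(α), ∂y/∂v = cos(α)
g'_{uu} = (cos(α))(cos(α)) + (sin(α))(sin(α)) = 1
g'_{uv} = (cos(α))(-sin(α)) + (sin(α))(cos(α)) = 0
g'_{vv} = (-sin(α))(-sin(α)) + (cos(α))(cos(α)) = 1
g'_{ij} = diag(1, 1)
The Euclidean metric is invariant under rotations.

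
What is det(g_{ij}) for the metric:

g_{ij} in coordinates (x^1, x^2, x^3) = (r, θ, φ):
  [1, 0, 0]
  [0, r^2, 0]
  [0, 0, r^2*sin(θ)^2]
Diagonal metric: det(g) = g_{11}·g_{22}·g_{33}
= (1)·(r^2)·(r^2*sin(θ)^2)
det(g) = r^4*sin(θ)^2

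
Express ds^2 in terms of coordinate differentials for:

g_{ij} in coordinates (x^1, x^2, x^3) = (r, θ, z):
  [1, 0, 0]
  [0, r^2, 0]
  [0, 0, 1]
ds^2 = g_{ij} dx^i dx^j; only the non-zero components contribute.
ds^2 = dr^2 + r^2 dθ^2 + dz^2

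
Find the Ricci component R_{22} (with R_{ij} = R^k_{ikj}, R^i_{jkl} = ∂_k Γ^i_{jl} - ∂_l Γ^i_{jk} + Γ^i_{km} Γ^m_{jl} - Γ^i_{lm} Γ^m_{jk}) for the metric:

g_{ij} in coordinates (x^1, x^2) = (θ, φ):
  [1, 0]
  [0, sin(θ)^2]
Non-zero Christoffel symbols (Γ^k_{ij} = Γ^k_{ji}):
Γ^θ_{φ φ} = -sin(2*θ)/2
Γ^φ_{θ φ} = 1/tan(θ)
R^θ_{φ θ φ} = ∂_θ Γ^θ_{φ φ} - ∂_φ Γ^θ_{φ θ} + Γ^θ_{θ m} Γ^m_{φ φ} - Γ^θ_{φ m} Γ^m_{φ θ}
  = (-cos(2*θ)) - (0) + (0) - (-cos(θ)^2) = sin(θ)^2
R^φ_{φ φ φ} = 0 (a repeated index in an antisymmetric pair)
R_{φφ} = R^θ_{φ θ φ} + R^φ_{φ φ φ} = (sin(θ)^2) + (0) = sin(θ)^2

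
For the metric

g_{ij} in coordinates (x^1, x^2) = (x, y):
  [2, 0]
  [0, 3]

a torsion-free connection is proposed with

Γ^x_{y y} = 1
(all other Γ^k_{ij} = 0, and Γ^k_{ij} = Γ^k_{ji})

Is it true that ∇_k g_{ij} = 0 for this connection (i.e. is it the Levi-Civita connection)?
Using ∇_k g_{ij} = ∂_k g_{ij} - Γ^m_{ki} g_{mj} - Γ^m_{kj} g_{im}:
∇_y g_{xy} = (0) - (0) - (2) = -2 ≠ 0
So the connection is not metric compatible (it is not the Levi-Civita connection).
No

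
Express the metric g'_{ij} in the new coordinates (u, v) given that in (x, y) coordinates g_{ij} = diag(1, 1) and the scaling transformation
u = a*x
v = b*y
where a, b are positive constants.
Invert the transformation: x = u/a, y = v/b
g'_{ij} = (∂x^k/∂x'^i)(∂x^l/∂x'^j) g_{kl}; with g_{kl} = δ_{kl} this is Σ_k (∂x^k/∂x'^i)(∂x^k/∂x'^j).
Jacobian: ∂x/∂u = 1/a, ∂x/∂v = 0, ∂y/∂u = 0, ∂y/∂v = 1/b
g'_{uu} = (1/a)(1/a) + (0)(0) = 1/a^2
g'_{uv} = (1/a)(0) + (0)(1/b) = 0
g'_{vv} = (0)(0) + (1/b)(1/b) = 1/b^2
g'_{ij} = diag(1/a^2, 1/b^2)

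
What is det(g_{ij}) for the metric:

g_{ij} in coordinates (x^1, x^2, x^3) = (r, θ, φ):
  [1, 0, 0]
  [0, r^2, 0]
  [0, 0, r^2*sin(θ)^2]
Diagonal metric: det(g) = g_{11}·g_{22}·g_{33}
= (1)·(r^2)·(r^2*sin(θ)^2)
det(g) = r^4*sin(θ)^2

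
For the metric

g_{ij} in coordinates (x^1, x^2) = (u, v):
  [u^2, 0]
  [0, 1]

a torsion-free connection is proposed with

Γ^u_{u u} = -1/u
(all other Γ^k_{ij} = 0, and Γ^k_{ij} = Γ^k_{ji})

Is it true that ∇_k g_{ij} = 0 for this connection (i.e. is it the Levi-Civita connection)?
Using ∇_k g_{ij} = ∂_k g_{ij} - Γ^m_{ki} g_{mj} - Γ^m_{kj} g_{im}:
∇_u g_{uu} = (2*u) - (-u) - (-u) = 4*u ≠ 0
So the connection is not metric compatible (it is not the Levi-Civita connection).
No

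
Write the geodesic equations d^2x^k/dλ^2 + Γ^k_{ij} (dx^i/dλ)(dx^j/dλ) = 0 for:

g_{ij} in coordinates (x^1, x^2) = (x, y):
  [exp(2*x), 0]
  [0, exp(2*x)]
Geodesic equation: d^2x^k/dλ^2 + Γ^k_{ij} (dx^i/dλ)(dx^j/dλ) = 0.
Non-zero Christoffel symbols:
Γ^x_{x x} = 1
Γ^x_{y y} = -1
Γ^y_{x y} = 1
Substituting (the symmetric pair Γ^k_{ij}, Γ^k_{ji} combines into a factor 2):
d^2x/dλ^2 + (dx/dλ)^2 - (dy/dλ)^2 = 0
d^2y/dλ^2 + 2 (dx/dλ)(dy/dλ) = 0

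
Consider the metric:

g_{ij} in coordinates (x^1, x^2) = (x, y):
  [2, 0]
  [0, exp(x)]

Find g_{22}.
With x^1 = x, x^2 = y, g_{22} = g_{yy} is the row-2, column-2 entry of the matrix.
g_{22} = exp(x)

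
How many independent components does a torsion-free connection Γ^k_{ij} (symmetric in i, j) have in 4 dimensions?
Γ^k_{ij} has n choices for the upper index and n(n+1)/2 independent symmetric lower index pairs.
Total = 4 × 4×5/2 = 4 × 10 = 40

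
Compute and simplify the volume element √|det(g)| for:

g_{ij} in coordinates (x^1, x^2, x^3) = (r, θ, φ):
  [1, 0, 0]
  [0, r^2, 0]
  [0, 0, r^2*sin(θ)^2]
det(g) = r^4*sin(θ)^2
√|det(g)| = r^2*sin(θ) (taking 0 < θ < π so that |sin(θ)| = sin(θ))
Volume element: dV = r^2*sin(θ) dr dθ dφ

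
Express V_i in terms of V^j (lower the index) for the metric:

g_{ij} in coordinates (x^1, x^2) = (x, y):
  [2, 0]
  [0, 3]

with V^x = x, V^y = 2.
V_i = g_{ij} V^j:
V_x = (2)(x) + (0)(2) = 2*x
V_y = (0)(x) + (3)(2) = 6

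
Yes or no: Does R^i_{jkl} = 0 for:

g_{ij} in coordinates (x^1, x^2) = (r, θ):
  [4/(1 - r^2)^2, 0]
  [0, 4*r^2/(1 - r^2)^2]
Non-zero Christoffel symbols:
Γ^r_{r r} = 2*r/(1 - r^2)
Γ^r_{θ θ} = (r^3 + r)/(r^2 - 1)
Γ^θ_{r θ} = (-r^2 - 1)/(r^3 - r)
Ricci tensor: R_{rr} = -4/(r^2 - 1)^2, R_{rθ} = 0, R_{θθ} = -4*r^2/(r^2 - 1)^2
The Ricci tensor is non-zero, so the Riemann tensor is non-zero: not flat.
No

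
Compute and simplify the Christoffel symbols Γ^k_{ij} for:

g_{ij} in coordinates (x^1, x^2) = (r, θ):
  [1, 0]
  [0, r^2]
Using Γ^k_{ij} = (1/2) g^{km} (∂_i g_{mj} + ∂_j g_{mi} - ∂_m g_{ij}); the metric is diagonal, so only the m = k term contributes.
Non-zero symbols (using the symmetry Γ^k_{ij} = Γ^k_{ji}):
Γ^r_{θ θ} = (1/2) g^{rr} (∂_θ g_{rθ} + ∂_θ g_{rθ} - ∂_r g_{θθ}) = (1/2)(1)((0) + (0) - (2*r)) = -r
Γ^θ_{r θ} = (1/2) g^{θθ} (∂_r g_{θθ} + ∂_θ g_{θr} - ∂_θ g_{rθ}) = (1/2)(1/r^2)((2*r) + (0) - (0)) = 1/r
All other Christoffel symbols are zero.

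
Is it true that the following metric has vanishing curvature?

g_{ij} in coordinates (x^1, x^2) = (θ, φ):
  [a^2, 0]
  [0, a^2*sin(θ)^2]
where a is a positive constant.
Non-zero Christoffel symbols:
Γ^θ_{φ φ} = -sin(2*θ)/2
Γ^φ_{θ φ} = 1/tan(θ)
Ricci tensor: R_{θθ} = 1, R_{θφ} = 0, R_{φφ} = sin(θ)^2
The Ricci tensor is non-zero, so the Riemann tensor is non-zero: not flat.
No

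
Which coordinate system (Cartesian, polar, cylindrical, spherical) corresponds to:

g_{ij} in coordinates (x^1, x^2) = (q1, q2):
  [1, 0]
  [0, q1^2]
The line element ds^2 = dq1^2 + q1^2 dq2^2 is dr^2 + r^2 dθ^2 with q1 = r, q2 = θ.
polar coordinates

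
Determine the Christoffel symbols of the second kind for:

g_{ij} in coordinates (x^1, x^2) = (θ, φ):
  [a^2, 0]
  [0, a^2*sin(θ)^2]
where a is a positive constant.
Using Γ^k_{ij} = (1/2) g^{km} (∂_i g_{mj} + ∂_j g_{mi} - ∂_m g_{ij}); the metric is diagonal, so only the m = k term contributes.
Non-zero symbols (using the symmetry Γ^k_{ij} = Γ^k_{ji}):
Γ^θ_{φ φ} = (1/2) g^{θθ} (∂_φ g_{θφ} + ∂_φ g_{θφ} - ∂_θ g_{φφ}) = (1/2)(1/a^2)((0) + (0) - (a^2*sin(2*θ))) = -sin(2*θ)/2
Γ^φ_{θ φ} = (1/2) g^{φφ} (∂_θ g_{φφ} + ∂_φ g_{φθ} - ∂_φ g_{θφ}) = (1/2)(1/(a^2*sin(θ)^2))((a^2*sin(2*θ)) + (0) - (0)) = 1/tan(θ)
All other Christoffel symbols are zero.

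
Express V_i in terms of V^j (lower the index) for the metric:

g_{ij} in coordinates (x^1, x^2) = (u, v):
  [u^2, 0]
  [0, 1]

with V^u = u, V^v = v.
V_i = g_{ij} V^j:
V_u = (u^2)(u) + (0)(v) = u^3
V_v = (0)(u) + (1)(v) = v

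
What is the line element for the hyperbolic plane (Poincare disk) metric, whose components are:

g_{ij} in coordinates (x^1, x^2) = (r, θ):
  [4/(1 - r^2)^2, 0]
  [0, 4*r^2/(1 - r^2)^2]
ds^2 = g_{ij} dx^i dx^j; only the non-zero components contribute.
ds^2 = (4/(1 - r^2)^2) dr^2 + (4*r^2/(1 - r^2)^2) dθ^2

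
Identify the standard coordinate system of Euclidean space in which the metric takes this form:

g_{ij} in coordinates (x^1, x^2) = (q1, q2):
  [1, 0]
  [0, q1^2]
The line element ds^2 = dq1^2 + q1^2 dq2^2 is dr^2 + r^2 dθ^2 with q1 = r, q2 = θ.
polar coordinates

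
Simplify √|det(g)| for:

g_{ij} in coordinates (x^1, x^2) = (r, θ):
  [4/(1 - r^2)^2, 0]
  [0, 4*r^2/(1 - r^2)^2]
det(g) = 16*r^2/(1 - r^2)^4
√|det(g)| = 4*r/(r^2 - 1)^2
Volume element: dV = 4*r/(r^2 - 1)^2 dr dθ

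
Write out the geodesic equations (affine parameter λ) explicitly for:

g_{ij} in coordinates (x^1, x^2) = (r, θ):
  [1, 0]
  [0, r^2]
Geodesic equation: d^2x^k/dλ^2 + Γ^k_{ij} (dx^i/dλ)(dx^j/dλ) = 0.
Non-zero Christoffel symbols:
Γ^r_{θ θ} = -r
Γ^θ_{r θ} = 1/r
Substituting (the symmetric pair Γ^k_{ij}, Γ^k_{ji} combines into a factor 2):
d^2r/dλ^2 - r (dθ/dλ)^2 = 0
d^2θ/dλ^2 + (2/r) (dr/dλ)(dθ/dλ) = 0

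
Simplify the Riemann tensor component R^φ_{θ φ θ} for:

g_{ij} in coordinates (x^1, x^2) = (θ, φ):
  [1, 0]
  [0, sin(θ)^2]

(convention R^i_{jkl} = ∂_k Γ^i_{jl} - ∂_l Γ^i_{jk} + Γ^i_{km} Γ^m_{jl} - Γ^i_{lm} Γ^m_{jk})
Non-zero Christoffel symbols (Γ^k_{ij} = Γ^k_{ji}):
Γ^θ_{φ φ} = -sin(2*θ)/2
Γ^φ_{θ φ} = 1/tan(θ)
R^φ_{θ φ θ} = ∂_φ Γ^φ_{θ θ} - ∂_θ Γ^φ_{θ φ} + Γ^φ_{φ m} Γ^m_{θ θ} - Γ^φ_{θ m} Γ^m_{θ φ}
  = (0) - (-1/sin(θ)^2) + (0) - (1/tan(θ)^2) = 1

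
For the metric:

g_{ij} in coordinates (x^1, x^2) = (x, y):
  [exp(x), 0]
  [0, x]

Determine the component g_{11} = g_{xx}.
With x^1 = x, x^2 = y, g_{11} = g_{xx} is the row-1, column-1 entry of the matrix.
g_{11} = exp(x)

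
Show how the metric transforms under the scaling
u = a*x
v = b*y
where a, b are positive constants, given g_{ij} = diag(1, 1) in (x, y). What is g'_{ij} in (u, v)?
Invert the transformation: x = u/a, y = v/b
g'_{ij} = (∂x^k/∂x'^i)(∂x^l/∂x'^j) g_{kl}; with g_{kl} = δ_{kl} this is Σ_k (∂x^k/∂x'^i)(∂x^k/∂x'^j).
Jacobian: ∂x/∂u = 1/a, ∂x/∂v = 0, ∂y/∂u = 0, ∂y/∂v = 1/b
g'_{uu} = (1/a)(1/a) + (0)(0) = 1/a^2
g'_{uv} = (1/a)(0) + (0)(1/b) = 0
g'_{vv} = (0)(0) + (1/b)(1/b) = 1/b^2
g'_{ij} = diag(1/a^2, 1/b^2)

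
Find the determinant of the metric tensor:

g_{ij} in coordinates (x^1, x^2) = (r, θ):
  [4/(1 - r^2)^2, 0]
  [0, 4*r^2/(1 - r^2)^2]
For a 2×2 metric: det(g) = g_{11}·g_{22} - g_{12}·g_{21}
= (4/(1 - r^2)^2)·(4*r^2/(1 - r^2)^2) - (0)·(0)
= 16*r^2/(1 - r^2)^4 - 0
det(g) = 16*r^2/(1 - r^2)^4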